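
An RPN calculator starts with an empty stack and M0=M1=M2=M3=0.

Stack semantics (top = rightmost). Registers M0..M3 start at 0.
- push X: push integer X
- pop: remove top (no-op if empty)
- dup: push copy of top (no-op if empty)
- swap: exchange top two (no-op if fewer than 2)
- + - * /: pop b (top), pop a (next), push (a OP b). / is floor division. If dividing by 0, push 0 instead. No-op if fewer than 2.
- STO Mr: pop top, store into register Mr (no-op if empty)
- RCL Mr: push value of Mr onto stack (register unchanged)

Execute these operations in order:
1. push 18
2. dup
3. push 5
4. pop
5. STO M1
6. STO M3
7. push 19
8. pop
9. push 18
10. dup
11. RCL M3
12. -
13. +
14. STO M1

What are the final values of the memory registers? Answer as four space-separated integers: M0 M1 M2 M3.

Answer: 0 18 0 18

Derivation:
After op 1 (push 18): stack=[18] mem=[0,0,0,0]
After op 2 (dup): stack=[18,18] mem=[0,0,0,0]
After op 3 (push 5): stack=[18,18,5] mem=[0,0,0,0]
After op 4 (pop): stack=[18,18] mem=[0,0,0,0]
After op 5 (STO M1): stack=[18] mem=[0,18,0,0]
After op 6 (STO M3): stack=[empty] mem=[0,18,0,18]
After op 7 (push 19): stack=[19] mem=[0,18,0,18]
After op 8 (pop): stack=[empty] mem=[0,18,0,18]
After op 9 (push 18): stack=[18] mem=[0,18,0,18]
After op 10 (dup): stack=[18,18] mem=[0,18,0,18]
After op 11 (RCL M3): stack=[18,18,18] mem=[0,18,0,18]
After op 12 (-): stack=[18,0] mem=[0,18,0,18]
After op 13 (+): stack=[18] mem=[0,18,0,18]
After op 14 (STO M1): stack=[empty] mem=[0,18,0,18]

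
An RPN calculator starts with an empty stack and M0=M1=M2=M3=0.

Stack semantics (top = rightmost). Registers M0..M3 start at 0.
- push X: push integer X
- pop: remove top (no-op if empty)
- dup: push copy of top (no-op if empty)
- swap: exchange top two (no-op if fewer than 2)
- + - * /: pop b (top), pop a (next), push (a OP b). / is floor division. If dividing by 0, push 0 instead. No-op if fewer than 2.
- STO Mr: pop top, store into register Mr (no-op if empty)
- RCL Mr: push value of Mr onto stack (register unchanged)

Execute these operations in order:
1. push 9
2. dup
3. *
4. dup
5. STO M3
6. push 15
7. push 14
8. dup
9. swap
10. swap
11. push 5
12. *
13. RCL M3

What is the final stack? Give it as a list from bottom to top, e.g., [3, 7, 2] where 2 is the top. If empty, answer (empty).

Answer: [81, 15, 14, 70, 81]

Derivation:
After op 1 (push 9): stack=[9] mem=[0,0,0,0]
After op 2 (dup): stack=[9,9] mem=[0,0,0,0]
After op 3 (*): stack=[81] mem=[0,0,0,0]
After op 4 (dup): stack=[81,81] mem=[0,0,0,0]
After op 5 (STO M3): stack=[81] mem=[0,0,0,81]
After op 6 (push 15): stack=[81,15] mem=[0,0,0,81]
After op 7 (push 14): stack=[81,15,14] mem=[0,0,0,81]
After op 8 (dup): stack=[81,15,14,14] mem=[0,0,0,81]
After op 9 (swap): stack=[81,15,14,14] mem=[0,0,0,81]
After op 10 (swap): stack=[81,15,14,14] mem=[0,0,0,81]
After op 11 (push 5): stack=[81,15,14,14,5] mem=[0,0,0,81]
After op 12 (*): stack=[81,15,14,70] mem=[0,0,0,81]
After op 13 (RCL M3): stack=[81,15,14,70,81] mem=[0,0,0,81]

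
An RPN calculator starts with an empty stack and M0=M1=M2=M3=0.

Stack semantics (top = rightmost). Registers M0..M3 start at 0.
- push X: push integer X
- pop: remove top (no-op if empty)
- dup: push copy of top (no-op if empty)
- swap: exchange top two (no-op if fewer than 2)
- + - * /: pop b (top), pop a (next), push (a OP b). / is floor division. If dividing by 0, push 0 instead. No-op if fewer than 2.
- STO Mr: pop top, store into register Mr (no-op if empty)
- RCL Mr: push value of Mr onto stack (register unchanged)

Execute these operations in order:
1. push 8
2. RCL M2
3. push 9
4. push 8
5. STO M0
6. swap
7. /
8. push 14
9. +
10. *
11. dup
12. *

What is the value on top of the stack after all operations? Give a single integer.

After op 1 (push 8): stack=[8] mem=[0,0,0,0]
After op 2 (RCL M2): stack=[8,0] mem=[0,0,0,0]
After op 3 (push 9): stack=[8,0,9] mem=[0,0,0,0]
After op 4 (push 8): stack=[8,0,9,8] mem=[0,0,0,0]
After op 5 (STO M0): stack=[8,0,9] mem=[8,0,0,0]
After op 6 (swap): stack=[8,9,0] mem=[8,0,0,0]
After op 7 (/): stack=[8,0] mem=[8,0,0,0]
After op 8 (push 14): stack=[8,0,14] mem=[8,0,0,0]
After op 9 (+): stack=[8,14] mem=[8,0,0,0]
After op 10 (*): stack=[112] mem=[8,0,0,0]
After op 11 (dup): stack=[112,112] mem=[8,0,0,0]
After op 12 (*): stack=[12544] mem=[8,0,0,0]

Answer: 12544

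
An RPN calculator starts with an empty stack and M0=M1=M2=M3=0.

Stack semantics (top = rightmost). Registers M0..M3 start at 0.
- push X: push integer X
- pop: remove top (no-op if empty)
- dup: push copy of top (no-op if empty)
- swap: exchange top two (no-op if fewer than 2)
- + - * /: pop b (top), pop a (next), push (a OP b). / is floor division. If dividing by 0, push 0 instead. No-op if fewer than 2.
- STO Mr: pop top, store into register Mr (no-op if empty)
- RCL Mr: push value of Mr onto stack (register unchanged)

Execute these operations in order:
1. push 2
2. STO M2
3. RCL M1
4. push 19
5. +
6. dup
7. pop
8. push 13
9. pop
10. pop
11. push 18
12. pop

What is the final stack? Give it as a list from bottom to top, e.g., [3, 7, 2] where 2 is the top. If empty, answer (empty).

Answer: (empty)

Derivation:
After op 1 (push 2): stack=[2] mem=[0,0,0,0]
After op 2 (STO M2): stack=[empty] mem=[0,0,2,0]
After op 3 (RCL M1): stack=[0] mem=[0,0,2,0]
After op 4 (push 19): stack=[0,19] mem=[0,0,2,0]
After op 5 (+): stack=[19] mem=[0,0,2,0]
After op 6 (dup): stack=[19,19] mem=[0,0,2,0]
After op 7 (pop): stack=[19] mem=[0,0,2,0]
After op 8 (push 13): stack=[19,13] mem=[0,0,2,0]
After op 9 (pop): stack=[19] mem=[0,0,2,0]
After op 10 (pop): stack=[empty] mem=[0,0,2,0]
After op 11 (push 18): stack=[18] mem=[0,0,2,0]
After op 12 (pop): stack=[empty] mem=[0,0,2,0]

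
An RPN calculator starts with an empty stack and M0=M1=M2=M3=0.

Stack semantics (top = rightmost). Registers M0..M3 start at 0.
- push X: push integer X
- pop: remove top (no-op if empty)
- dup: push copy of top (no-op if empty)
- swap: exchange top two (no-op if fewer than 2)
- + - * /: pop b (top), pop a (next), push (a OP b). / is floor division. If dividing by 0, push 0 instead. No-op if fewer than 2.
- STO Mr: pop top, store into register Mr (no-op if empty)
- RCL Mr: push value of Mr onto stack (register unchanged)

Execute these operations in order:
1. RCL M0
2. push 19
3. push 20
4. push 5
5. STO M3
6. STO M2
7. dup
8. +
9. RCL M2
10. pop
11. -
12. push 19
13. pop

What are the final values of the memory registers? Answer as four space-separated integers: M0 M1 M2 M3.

Answer: 0 0 20 5

Derivation:
After op 1 (RCL M0): stack=[0] mem=[0,0,0,0]
After op 2 (push 19): stack=[0,19] mem=[0,0,0,0]
After op 3 (push 20): stack=[0,19,20] mem=[0,0,0,0]
After op 4 (push 5): stack=[0,19,20,5] mem=[0,0,0,0]
After op 5 (STO M3): stack=[0,19,20] mem=[0,0,0,5]
After op 6 (STO M2): stack=[0,19] mem=[0,0,20,5]
After op 7 (dup): stack=[0,19,19] mem=[0,0,20,5]
After op 8 (+): stack=[0,38] mem=[0,0,20,5]
After op 9 (RCL M2): stack=[0,38,20] mem=[0,0,20,5]
After op 10 (pop): stack=[0,38] mem=[0,0,20,5]
After op 11 (-): stack=[-38] mem=[0,0,20,5]
After op 12 (push 19): stack=[-38,19] mem=[0,0,20,5]
After op 13 (pop): stack=[-38] mem=[0,0,20,5]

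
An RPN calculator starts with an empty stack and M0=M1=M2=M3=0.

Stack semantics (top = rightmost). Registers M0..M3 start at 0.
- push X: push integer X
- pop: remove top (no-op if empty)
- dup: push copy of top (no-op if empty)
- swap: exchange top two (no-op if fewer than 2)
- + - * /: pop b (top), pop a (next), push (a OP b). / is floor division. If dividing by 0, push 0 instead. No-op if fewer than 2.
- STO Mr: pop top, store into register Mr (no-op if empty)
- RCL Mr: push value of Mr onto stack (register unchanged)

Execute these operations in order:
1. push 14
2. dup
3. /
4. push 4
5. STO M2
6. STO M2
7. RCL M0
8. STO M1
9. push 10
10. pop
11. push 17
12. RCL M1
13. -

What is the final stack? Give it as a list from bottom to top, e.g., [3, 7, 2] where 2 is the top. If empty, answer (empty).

Answer: [17]

Derivation:
After op 1 (push 14): stack=[14] mem=[0,0,0,0]
After op 2 (dup): stack=[14,14] mem=[0,0,0,0]
After op 3 (/): stack=[1] mem=[0,0,0,0]
After op 4 (push 4): stack=[1,4] mem=[0,0,0,0]
After op 5 (STO M2): stack=[1] mem=[0,0,4,0]
After op 6 (STO M2): stack=[empty] mem=[0,0,1,0]
After op 7 (RCL M0): stack=[0] mem=[0,0,1,0]
After op 8 (STO M1): stack=[empty] mem=[0,0,1,0]
After op 9 (push 10): stack=[10] mem=[0,0,1,0]
After op 10 (pop): stack=[empty] mem=[0,0,1,0]
After op 11 (push 17): stack=[17] mem=[0,0,1,0]
After op 12 (RCL M1): stack=[17,0] mem=[0,0,1,0]
After op 13 (-): stack=[17] mem=[0,0,1,0]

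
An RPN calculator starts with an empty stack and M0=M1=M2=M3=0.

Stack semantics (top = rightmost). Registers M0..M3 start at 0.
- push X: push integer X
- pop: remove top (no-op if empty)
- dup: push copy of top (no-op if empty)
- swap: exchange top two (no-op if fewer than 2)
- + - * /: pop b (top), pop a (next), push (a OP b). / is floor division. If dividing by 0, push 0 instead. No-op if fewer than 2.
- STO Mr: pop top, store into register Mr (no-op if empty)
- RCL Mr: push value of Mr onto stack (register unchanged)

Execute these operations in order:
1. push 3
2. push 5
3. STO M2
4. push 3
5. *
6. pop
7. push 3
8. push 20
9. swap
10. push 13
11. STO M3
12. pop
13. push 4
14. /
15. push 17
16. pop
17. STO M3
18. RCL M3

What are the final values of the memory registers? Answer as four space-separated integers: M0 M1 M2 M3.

Answer: 0 0 5 5

Derivation:
After op 1 (push 3): stack=[3] mem=[0,0,0,0]
After op 2 (push 5): stack=[3,5] mem=[0,0,0,0]
After op 3 (STO M2): stack=[3] mem=[0,0,5,0]
After op 4 (push 3): stack=[3,3] mem=[0,0,5,0]
After op 5 (*): stack=[9] mem=[0,0,5,0]
After op 6 (pop): stack=[empty] mem=[0,0,5,0]
After op 7 (push 3): stack=[3] mem=[0,0,5,0]
After op 8 (push 20): stack=[3,20] mem=[0,0,5,0]
After op 9 (swap): stack=[20,3] mem=[0,0,5,0]
After op 10 (push 13): stack=[20,3,13] mem=[0,0,5,0]
After op 11 (STO M3): stack=[20,3] mem=[0,0,5,13]
After op 12 (pop): stack=[20] mem=[0,0,5,13]
After op 13 (push 4): stack=[20,4] mem=[0,0,5,13]
After op 14 (/): stack=[5] mem=[0,0,5,13]
After op 15 (push 17): stack=[5,17] mem=[0,0,5,13]
After op 16 (pop): stack=[5] mem=[0,0,5,13]
After op 17 (STO M3): stack=[empty] mem=[0,0,5,5]
After op 18 (RCL M3): stack=[5] mem=[0,0,5,5]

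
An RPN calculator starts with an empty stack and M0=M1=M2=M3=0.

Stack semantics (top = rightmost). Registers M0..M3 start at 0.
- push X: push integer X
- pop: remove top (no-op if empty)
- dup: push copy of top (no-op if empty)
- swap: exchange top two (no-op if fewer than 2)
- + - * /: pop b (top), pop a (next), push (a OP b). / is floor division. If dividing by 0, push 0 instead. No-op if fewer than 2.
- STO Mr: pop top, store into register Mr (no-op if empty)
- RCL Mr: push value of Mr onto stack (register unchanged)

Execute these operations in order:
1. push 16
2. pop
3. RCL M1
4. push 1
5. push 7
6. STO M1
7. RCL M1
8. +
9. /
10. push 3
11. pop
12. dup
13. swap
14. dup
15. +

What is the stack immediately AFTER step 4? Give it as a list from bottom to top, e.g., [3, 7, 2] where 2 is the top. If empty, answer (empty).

After op 1 (push 16): stack=[16] mem=[0,0,0,0]
After op 2 (pop): stack=[empty] mem=[0,0,0,0]
After op 3 (RCL M1): stack=[0] mem=[0,0,0,0]
After op 4 (push 1): stack=[0,1] mem=[0,0,0,0]

[0, 1]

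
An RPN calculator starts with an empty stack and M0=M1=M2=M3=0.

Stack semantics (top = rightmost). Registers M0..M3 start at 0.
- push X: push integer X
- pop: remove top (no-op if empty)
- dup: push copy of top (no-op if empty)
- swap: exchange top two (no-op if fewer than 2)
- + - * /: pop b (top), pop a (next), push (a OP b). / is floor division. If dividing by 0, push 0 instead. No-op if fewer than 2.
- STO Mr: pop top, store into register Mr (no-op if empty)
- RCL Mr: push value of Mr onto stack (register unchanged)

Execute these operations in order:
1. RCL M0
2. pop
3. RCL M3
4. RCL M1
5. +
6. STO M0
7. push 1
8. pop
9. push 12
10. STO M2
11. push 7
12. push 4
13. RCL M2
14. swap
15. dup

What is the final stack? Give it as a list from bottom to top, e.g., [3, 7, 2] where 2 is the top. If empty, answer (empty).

After op 1 (RCL M0): stack=[0] mem=[0,0,0,0]
After op 2 (pop): stack=[empty] mem=[0,0,0,0]
After op 3 (RCL M3): stack=[0] mem=[0,0,0,0]
After op 4 (RCL M1): stack=[0,0] mem=[0,0,0,0]
After op 5 (+): stack=[0] mem=[0,0,0,0]
After op 6 (STO M0): stack=[empty] mem=[0,0,0,0]
After op 7 (push 1): stack=[1] mem=[0,0,0,0]
After op 8 (pop): stack=[empty] mem=[0,0,0,0]
After op 9 (push 12): stack=[12] mem=[0,0,0,0]
After op 10 (STO M2): stack=[empty] mem=[0,0,12,0]
After op 11 (push 7): stack=[7] mem=[0,0,12,0]
After op 12 (push 4): stack=[7,4] mem=[0,0,12,0]
After op 13 (RCL M2): stack=[7,4,12] mem=[0,0,12,0]
After op 14 (swap): stack=[7,12,4] mem=[0,0,12,0]
After op 15 (dup): stack=[7,12,4,4] mem=[0,0,12,0]

Answer: [7, 12, 4, 4]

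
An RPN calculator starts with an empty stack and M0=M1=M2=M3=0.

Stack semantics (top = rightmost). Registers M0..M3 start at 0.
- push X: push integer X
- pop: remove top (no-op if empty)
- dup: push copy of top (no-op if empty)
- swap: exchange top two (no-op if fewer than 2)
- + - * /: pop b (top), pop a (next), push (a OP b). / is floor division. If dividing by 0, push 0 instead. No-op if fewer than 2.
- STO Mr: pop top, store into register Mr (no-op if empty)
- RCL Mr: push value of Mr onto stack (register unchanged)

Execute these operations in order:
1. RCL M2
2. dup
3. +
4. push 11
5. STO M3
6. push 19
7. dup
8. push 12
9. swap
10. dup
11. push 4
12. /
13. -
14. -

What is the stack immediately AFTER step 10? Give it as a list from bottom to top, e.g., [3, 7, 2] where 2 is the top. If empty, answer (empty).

After op 1 (RCL M2): stack=[0] mem=[0,0,0,0]
After op 2 (dup): stack=[0,0] mem=[0,0,0,0]
After op 3 (+): stack=[0] mem=[0,0,0,0]
After op 4 (push 11): stack=[0,11] mem=[0,0,0,0]
After op 5 (STO M3): stack=[0] mem=[0,0,0,11]
After op 6 (push 19): stack=[0,19] mem=[0,0,0,11]
After op 7 (dup): stack=[0,19,19] mem=[0,0,0,11]
After op 8 (push 12): stack=[0,19,19,12] mem=[0,0,0,11]
After op 9 (swap): stack=[0,19,12,19] mem=[0,0,0,11]
After op 10 (dup): stack=[0,19,12,19,19] mem=[0,0,0,11]

[0, 19, 12, 19, 19]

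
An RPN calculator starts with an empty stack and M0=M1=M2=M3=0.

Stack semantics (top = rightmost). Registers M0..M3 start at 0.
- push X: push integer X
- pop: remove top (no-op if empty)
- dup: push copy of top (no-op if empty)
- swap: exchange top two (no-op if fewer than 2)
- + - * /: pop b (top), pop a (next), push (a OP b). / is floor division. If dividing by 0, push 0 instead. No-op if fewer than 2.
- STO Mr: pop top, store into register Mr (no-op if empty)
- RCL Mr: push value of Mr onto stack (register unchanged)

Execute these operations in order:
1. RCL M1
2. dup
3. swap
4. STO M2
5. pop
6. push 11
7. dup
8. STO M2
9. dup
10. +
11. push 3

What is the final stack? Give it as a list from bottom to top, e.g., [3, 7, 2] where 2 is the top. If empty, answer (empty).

Answer: [22, 3]

Derivation:
After op 1 (RCL M1): stack=[0] mem=[0,0,0,0]
After op 2 (dup): stack=[0,0] mem=[0,0,0,0]
After op 3 (swap): stack=[0,0] mem=[0,0,0,0]
After op 4 (STO M2): stack=[0] mem=[0,0,0,0]
After op 5 (pop): stack=[empty] mem=[0,0,0,0]
After op 6 (push 11): stack=[11] mem=[0,0,0,0]
After op 7 (dup): stack=[11,11] mem=[0,0,0,0]
After op 8 (STO M2): stack=[11] mem=[0,0,11,0]
After op 9 (dup): stack=[11,11] mem=[0,0,11,0]
After op 10 (+): stack=[22] mem=[0,0,11,0]
After op 11 (push 3): stack=[22,3] mem=[0,0,11,0]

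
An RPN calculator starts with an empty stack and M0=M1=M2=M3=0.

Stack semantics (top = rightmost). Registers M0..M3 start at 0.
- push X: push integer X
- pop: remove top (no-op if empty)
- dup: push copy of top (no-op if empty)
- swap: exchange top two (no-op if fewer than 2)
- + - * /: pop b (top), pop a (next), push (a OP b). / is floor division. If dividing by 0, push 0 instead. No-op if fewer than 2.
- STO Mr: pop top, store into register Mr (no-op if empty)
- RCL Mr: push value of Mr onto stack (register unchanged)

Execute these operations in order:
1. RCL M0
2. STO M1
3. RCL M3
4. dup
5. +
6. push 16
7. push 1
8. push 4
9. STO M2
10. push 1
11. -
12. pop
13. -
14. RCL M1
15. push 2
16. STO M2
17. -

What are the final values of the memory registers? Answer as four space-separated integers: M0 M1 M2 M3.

Answer: 0 0 2 0

Derivation:
After op 1 (RCL M0): stack=[0] mem=[0,0,0,0]
After op 2 (STO M1): stack=[empty] mem=[0,0,0,0]
After op 3 (RCL M3): stack=[0] mem=[0,0,0,0]
After op 4 (dup): stack=[0,0] mem=[0,0,0,0]
After op 5 (+): stack=[0] mem=[0,0,0,0]
After op 6 (push 16): stack=[0,16] mem=[0,0,0,0]
After op 7 (push 1): stack=[0,16,1] mem=[0,0,0,0]
After op 8 (push 4): stack=[0,16,1,4] mem=[0,0,0,0]
After op 9 (STO M2): stack=[0,16,1] mem=[0,0,4,0]
After op 10 (push 1): stack=[0,16,1,1] mem=[0,0,4,0]
After op 11 (-): stack=[0,16,0] mem=[0,0,4,0]
After op 12 (pop): stack=[0,16] mem=[0,0,4,0]
After op 13 (-): stack=[-16] mem=[0,0,4,0]
After op 14 (RCL M1): stack=[-16,0] mem=[0,0,4,0]
After op 15 (push 2): stack=[-16,0,2] mem=[0,0,4,0]
After op 16 (STO M2): stack=[-16,0] mem=[0,0,2,0]
After op 17 (-): stack=[-16] mem=[0,0,2,0]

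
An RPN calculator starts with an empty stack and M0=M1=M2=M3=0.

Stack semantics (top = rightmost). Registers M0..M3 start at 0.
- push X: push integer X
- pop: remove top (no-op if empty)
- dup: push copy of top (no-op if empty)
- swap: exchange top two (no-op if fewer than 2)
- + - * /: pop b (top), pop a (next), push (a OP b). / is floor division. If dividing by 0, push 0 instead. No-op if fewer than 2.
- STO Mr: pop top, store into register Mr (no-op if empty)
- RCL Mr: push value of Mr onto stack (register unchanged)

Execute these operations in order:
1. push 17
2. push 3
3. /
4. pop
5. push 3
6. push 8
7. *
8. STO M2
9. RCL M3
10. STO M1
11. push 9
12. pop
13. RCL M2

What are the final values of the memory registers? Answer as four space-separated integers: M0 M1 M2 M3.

After op 1 (push 17): stack=[17] mem=[0,0,0,0]
After op 2 (push 3): stack=[17,3] mem=[0,0,0,0]
After op 3 (/): stack=[5] mem=[0,0,0,0]
After op 4 (pop): stack=[empty] mem=[0,0,0,0]
After op 5 (push 3): stack=[3] mem=[0,0,0,0]
After op 6 (push 8): stack=[3,8] mem=[0,0,0,0]
After op 7 (*): stack=[24] mem=[0,0,0,0]
After op 8 (STO M2): stack=[empty] mem=[0,0,24,0]
After op 9 (RCL M3): stack=[0] mem=[0,0,24,0]
After op 10 (STO M1): stack=[empty] mem=[0,0,24,0]
After op 11 (push 9): stack=[9] mem=[0,0,24,0]
After op 12 (pop): stack=[empty] mem=[0,0,24,0]
After op 13 (RCL M2): stack=[24] mem=[0,0,24,0]

Answer: 0 0 24 0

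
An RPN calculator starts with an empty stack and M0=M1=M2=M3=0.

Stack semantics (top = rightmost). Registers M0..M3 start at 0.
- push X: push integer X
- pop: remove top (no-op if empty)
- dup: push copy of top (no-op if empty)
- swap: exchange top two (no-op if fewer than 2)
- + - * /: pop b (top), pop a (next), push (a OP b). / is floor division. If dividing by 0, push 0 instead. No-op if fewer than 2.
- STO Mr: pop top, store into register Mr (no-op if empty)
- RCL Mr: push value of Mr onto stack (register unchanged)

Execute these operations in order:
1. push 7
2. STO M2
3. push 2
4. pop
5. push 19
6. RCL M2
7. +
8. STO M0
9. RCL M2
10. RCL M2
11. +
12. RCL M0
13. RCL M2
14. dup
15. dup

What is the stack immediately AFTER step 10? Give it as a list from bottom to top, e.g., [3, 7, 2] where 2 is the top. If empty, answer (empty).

After op 1 (push 7): stack=[7] mem=[0,0,0,0]
After op 2 (STO M2): stack=[empty] mem=[0,0,7,0]
After op 3 (push 2): stack=[2] mem=[0,0,7,0]
After op 4 (pop): stack=[empty] mem=[0,0,7,0]
After op 5 (push 19): stack=[19] mem=[0,0,7,0]
After op 6 (RCL M2): stack=[19,7] mem=[0,0,7,0]
After op 7 (+): stack=[26] mem=[0,0,7,0]
After op 8 (STO M0): stack=[empty] mem=[26,0,7,0]
After op 9 (RCL M2): stack=[7] mem=[26,0,7,0]
After op 10 (RCL M2): stack=[7,7] mem=[26,0,7,0]

[7, 7]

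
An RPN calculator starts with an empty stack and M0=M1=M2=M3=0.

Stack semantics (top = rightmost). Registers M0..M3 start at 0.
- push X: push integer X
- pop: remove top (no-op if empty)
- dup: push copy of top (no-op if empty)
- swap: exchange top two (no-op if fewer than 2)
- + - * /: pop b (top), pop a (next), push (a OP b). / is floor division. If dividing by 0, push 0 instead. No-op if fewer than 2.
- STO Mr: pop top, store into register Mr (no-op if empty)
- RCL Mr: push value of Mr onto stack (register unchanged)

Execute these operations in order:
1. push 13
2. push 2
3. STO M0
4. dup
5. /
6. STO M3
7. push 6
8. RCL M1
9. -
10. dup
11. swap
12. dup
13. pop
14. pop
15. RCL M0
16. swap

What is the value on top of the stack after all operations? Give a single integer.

After op 1 (push 13): stack=[13] mem=[0,0,0,0]
After op 2 (push 2): stack=[13,2] mem=[0,0,0,0]
After op 3 (STO M0): stack=[13] mem=[2,0,0,0]
After op 4 (dup): stack=[13,13] mem=[2,0,0,0]
After op 5 (/): stack=[1] mem=[2,0,0,0]
After op 6 (STO M3): stack=[empty] mem=[2,0,0,1]
After op 7 (push 6): stack=[6] mem=[2,0,0,1]
After op 8 (RCL M1): stack=[6,0] mem=[2,0,0,1]
After op 9 (-): stack=[6] mem=[2,0,0,1]
After op 10 (dup): stack=[6,6] mem=[2,0,0,1]
After op 11 (swap): stack=[6,6] mem=[2,0,0,1]
After op 12 (dup): stack=[6,6,6] mem=[2,0,0,1]
After op 13 (pop): stack=[6,6] mem=[2,0,0,1]
After op 14 (pop): stack=[6] mem=[2,0,0,1]
After op 15 (RCL M0): stack=[6,2] mem=[2,0,0,1]
After op 16 (swap): stack=[2,6] mem=[2,0,0,1]

Answer: 6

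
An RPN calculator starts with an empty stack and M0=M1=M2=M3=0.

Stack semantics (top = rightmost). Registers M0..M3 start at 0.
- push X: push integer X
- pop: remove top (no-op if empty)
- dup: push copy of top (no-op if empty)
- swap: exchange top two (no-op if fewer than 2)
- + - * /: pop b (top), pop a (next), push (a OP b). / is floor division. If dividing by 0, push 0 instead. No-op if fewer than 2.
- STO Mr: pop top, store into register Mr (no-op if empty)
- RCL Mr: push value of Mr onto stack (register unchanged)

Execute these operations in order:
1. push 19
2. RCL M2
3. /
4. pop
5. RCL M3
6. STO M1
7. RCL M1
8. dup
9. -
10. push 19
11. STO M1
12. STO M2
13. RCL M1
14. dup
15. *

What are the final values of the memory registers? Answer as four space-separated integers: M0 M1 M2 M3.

After op 1 (push 19): stack=[19] mem=[0,0,0,0]
After op 2 (RCL M2): stack=[19,0] mem=[0,0,0,0]
After op 3 (/): stack=[0] mem=[0,0,0,0]
After op 4 (pop): stack=[empty] mem=[0,0,0,0]
After op 5 (RCL M3): stack=[0] mem=[0,0,0,0]
After op 6 (STO M1): stack=[empty] mem=[0,0,0,0]
After op 7 (RCL M1): stack=[0] mem=[0,0,0,0]
After op 8 (dup): stack=[0,0] mem=[0,0,0,0]
After op 9 (-): stack=[0] mem=[0,0,0,0]
After op 10 (push 19): stack=[0,19] mem=[0,0,0,0]
After op 11 (STO M1): stack=[0] mem=[0,19,0,0]
After op 12 (STO M2): stack=[empty] mem=[0,19,0,0]
After op 13 (RCL M1): stack=[19] mem=[0,19,0,0]
After op 14 (dup): stack=[19,19] mem=[0,19,0,0]
After op 15 (*): stack=[361] mem=[0,19,0,0]

Answer: 0 19 0 0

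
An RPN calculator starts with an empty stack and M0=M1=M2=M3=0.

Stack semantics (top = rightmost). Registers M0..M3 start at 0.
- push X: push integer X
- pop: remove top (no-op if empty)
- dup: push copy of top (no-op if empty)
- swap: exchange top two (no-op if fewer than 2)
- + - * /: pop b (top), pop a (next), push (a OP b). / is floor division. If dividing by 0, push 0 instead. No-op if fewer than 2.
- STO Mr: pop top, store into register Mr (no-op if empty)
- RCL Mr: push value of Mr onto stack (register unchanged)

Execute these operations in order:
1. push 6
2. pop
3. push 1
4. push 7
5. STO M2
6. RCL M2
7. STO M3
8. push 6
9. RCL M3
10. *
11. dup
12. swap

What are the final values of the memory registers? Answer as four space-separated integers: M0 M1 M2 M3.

After op 1 (push 6): stack=[6] mem=[0,0,0,0]
After op 2 (pop): stack=[empty] mem=[0,0,0,0]
After op 3 (push 1): stack=[1] mem=[0,0,0,0]
After op 4 (push 7): stack=[1,7] mem=[0,0,0,0]
After op 5 (STO M2): stack=[1] mem=[0,0,7,0]
After op 6 (RCL M2): stack=[1,7] mem=[0,0,7,0]
After op 7 (STO M3): stack=[1] mem=[0,0,7,7]
After op 8 (push 6): stack=[1,6] mem=[0,0,7,7]
After op 9 (RCL M3): stack=[1,6,7] mem=[0,0,7,7]
After op 10 (*): stack=[1,42] mem=[0,0,7,7]
After op 11 (dup): stack=[1,42,42] mem=[0,0,7,7]
After op 12 (swap): stack=[1,42,42] mem=[0,0,7,7]

Answer: 0 0 7 7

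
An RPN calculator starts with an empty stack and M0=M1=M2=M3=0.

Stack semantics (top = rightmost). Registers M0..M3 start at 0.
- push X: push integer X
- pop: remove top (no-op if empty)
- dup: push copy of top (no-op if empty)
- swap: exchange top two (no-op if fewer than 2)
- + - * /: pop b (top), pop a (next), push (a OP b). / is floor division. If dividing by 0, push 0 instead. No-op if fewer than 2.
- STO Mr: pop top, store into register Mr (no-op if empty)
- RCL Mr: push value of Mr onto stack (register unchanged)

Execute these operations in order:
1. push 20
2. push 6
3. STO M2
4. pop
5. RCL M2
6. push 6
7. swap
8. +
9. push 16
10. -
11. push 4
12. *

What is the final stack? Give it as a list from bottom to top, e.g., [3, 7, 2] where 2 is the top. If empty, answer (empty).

After op 1 (push 20): stack=[20] mem=[0,0,0,0]
After op 2 (push 6): stack=[20,6] mem=[0,0,0,0]
After op 3 (STO M2): stack=[20] mem=[0,0,6,0]
After op 4 (pop): stack=[empty] mem=[0,0,6,0]
After op 5 (RCL M2): stack=[6] mem=[0,0,6,0]
After op 6 (push 6): stack=[6,6] mem=[0,0,6,0]
After op 7 (swap): stack=[6,6] mem=[0,0,6,0]
After op 8 (+): stack=[12] mem=[0,0,6,0]
After op 9 (push 16): stack=[12,16] mem=[0,0,6,0]
After op 10 (-): stack=[-4] mem=[0,0,6,0]
After op 11 (push 4): stack=[-4,4] mem=[0,0,6,0]
After op 12 (*): stack=[-16] mem=[0,0,6,0]

Answer: [-16]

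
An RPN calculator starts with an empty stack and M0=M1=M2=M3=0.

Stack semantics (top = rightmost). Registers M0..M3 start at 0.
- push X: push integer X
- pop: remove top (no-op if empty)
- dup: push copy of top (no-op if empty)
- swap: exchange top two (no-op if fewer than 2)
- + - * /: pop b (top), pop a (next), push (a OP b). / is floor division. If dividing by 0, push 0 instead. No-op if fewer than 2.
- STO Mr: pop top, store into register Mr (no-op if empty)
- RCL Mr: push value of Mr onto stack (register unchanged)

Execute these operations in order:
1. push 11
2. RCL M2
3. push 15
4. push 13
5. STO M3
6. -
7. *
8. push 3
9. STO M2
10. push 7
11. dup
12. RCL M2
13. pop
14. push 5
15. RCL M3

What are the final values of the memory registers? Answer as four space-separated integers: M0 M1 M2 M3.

Answer: 0 0 3 13

Derivation:
After op 1 (push 11): stack=[11] mem=[0,0,0,0]
After op 2 (RCL M2): stack=[11,0] mem=[0,0,0,0]
After op 3 (push 15): stack=[11,0,15] mem=[0,0,0,0]
After op 4 (push 13): stack=[11,0,15,13] mem=[0,0,0,0]
After op 5 (STO M3): stack=[11,0,15] mem=[0,0,0,13]
After op 6 (-): stack=[11,-15] mem=[0,0,0,13]
After op 7 (*): stack=[-165] mem=[0,0,0,13]
After op 8 (push 3): stack=[-165,3] mem=[0,0,0,13]
After op 9 (STO M2): stack=[-165] mem=[0,0,3,13]
After op 10 (push 7): stack=[-165,7] mem=[0,0,3,13]
After op 11 (dup): stack=[-165,7,7] mem=[0,0,3,13]
After op 12 (RCL M2): stack=[-165,7,7,3] mem=[0,0,3,13]
After op 13 (pop): stack=[-165,7,7] mem=[0,0,3,13]
After op 14 (push 5): stack=[-165,7,7,5] mem=[0,0,3,13]
After op 15 (RCL M3): stack=[-165,7,7,5,13] mem=[0,0,3,13]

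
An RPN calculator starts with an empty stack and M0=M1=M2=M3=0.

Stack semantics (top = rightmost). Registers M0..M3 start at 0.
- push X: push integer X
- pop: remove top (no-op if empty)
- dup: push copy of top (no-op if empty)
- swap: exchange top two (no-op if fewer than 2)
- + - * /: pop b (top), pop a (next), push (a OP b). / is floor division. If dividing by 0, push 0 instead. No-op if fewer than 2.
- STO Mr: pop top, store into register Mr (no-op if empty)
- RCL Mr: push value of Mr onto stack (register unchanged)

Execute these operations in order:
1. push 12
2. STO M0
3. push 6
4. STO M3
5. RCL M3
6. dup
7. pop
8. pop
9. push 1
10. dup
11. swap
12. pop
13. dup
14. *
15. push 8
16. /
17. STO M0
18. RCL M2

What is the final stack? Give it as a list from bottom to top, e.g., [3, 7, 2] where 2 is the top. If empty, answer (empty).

Answer: [0]

Derivation:
After op 1 (push 12): stack=[12] mem=[0,0,0,0]
After op 2 (STO M0): stack=[empty] mem=[12,0,0,0]
After op 3 (push 6): stack=[6] mem=[12,0,0,0]
After op 4 (STO M3): stack=[empty] mem=[12,0,0,6]
After op 5 (RCL M3): stack=[6] mem=[12,0,0,6]
After op 6 (dup): stack=[6,6] mem=[12,0,0,6]
After op 7 (pop): stack=[6] mem=[12,0,0,6]
After op 8 (pop): stack=[empty] mem=[12,0,0,6]
After op 9 (push 1): stack=[1] mem=[12,0,0,6]
After op 10 (dup): stack=[1,1] mem=[12,0,0,6]
After op 11 (swap): stack=[1,1] mem=[12,0,0,6]
After op 12 (pop): stack=[1] mem=[12,0,0,6]
After op 13 (dup): stack=[1,1] mem=[12,0,0,6]
After op 14 (*): stack=[1] mem=[12,0,0,6]
After op 15 (push 8): stack=[1,8] mem=[12,0,0,6]
After op 16 (/): stack=[0] mem=[12,0,0,6]
After op 17 (STO M0): stack=[empty] mem=[0,0,0,6]
After op 18 (RCL M2): stack=[0] mem=[0,0,0,6]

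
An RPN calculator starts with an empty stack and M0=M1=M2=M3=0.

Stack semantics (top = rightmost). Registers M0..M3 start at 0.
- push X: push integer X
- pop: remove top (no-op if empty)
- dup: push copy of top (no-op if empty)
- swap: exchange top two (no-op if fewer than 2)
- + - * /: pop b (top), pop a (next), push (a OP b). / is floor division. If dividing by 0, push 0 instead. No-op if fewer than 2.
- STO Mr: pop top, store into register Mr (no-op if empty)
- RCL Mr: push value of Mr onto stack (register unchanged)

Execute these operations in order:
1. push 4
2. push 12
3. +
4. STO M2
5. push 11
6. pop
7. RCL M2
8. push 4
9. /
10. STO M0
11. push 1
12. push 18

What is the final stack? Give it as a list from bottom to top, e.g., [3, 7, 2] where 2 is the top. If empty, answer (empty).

Answer: [1, 18]

Derivation:
After op 1 (push 4): stack=[4] mem=[0,0,0,0]
After op 2 (push 12): stack=[4,12] mem=[0,0,0,0]
After op 3 (+): stack=[16] mem=[0,0,0,0]
After op 4 (STO M2): stack=[empty] mem=[0,0,16,0]
After op 5 (push 11): stack=[11] mem=[0,0,16,0]
After op 6 (pop): stack=[empty] mem=[0,0,16,0]
After op 7 (RCL M2): stack=[16] mem=[0,0,16,0]
After op 8 (push 4): stack=[16,4] mem=[0,0,16,0]
After op 9 (/): stack=[4] mem=[0,0,16,0]
After op 10 (STO M0): stack=[empty] mem=[4,0,16,0]
After op 11 (push 1): stack=[1] mem=[4,0,16,0]
After op 12 (push 18): stack=[1,18] mem=[4,0,16,0]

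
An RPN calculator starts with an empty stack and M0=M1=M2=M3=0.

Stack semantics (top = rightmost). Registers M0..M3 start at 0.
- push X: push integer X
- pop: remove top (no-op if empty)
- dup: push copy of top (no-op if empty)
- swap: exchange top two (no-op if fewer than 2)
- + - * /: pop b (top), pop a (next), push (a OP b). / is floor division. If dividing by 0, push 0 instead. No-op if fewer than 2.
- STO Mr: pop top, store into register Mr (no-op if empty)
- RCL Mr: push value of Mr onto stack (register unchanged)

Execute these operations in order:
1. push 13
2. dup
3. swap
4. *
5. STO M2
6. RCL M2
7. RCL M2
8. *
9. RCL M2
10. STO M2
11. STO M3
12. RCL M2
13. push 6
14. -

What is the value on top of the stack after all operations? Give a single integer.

Answer: 163

Derivation:
After op 1 (push 13): stack=[13] mem=[0,0,0,0]
After op 2 (dup): stack=[13,13] mem=[0,0,0,0]
After op 3 (swap): stack=[13,13] mem=[0,0,0,0]
After op 4 (*): stack=[169] mem=[0,0,0,0]
After op 5 (STO M2): stack=[empty] mem=[0,0,169,0]
After op 6 (RCL M2): stack=[169] mem=[0,0,169,0]
After op 7 (RCL M2): stack=[169,169] mem=[0,0,169,0]
After op 8 (*): stack=[28561] mem=[0,0,169,0]
After op 9 (RCL M2): stack=[28561,169] mem=[0,0,169,0]
After op 10 (STO M2): stack=[28561] mem=[0,0,169,0]
After op 11 (STO M3): stack=[empty] mem=[0,0,169,28561]
After op 12 (RCL M2): stack=[169] mem=[0,0,169,28561]
After op 13 (push 6): stack=[169,6] mem=[0,0,169,28561]
After op 14 (-): stack=[163] mem=[0,0,169,28561]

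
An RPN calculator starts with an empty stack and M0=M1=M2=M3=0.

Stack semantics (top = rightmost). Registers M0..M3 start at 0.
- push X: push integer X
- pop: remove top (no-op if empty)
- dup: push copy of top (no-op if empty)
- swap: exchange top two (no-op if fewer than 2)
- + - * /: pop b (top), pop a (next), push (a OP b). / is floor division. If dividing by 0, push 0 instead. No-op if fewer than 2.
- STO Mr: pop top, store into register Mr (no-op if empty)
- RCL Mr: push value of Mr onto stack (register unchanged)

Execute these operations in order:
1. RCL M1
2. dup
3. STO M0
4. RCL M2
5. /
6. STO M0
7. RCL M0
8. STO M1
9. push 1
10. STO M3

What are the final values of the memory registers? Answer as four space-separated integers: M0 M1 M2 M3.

Answer: 0 0 0 1

Derivation:
After op 1 (RCL M1): stack=[0] mem=[0,0,0,0]
After op 2 (dup): stack=[0,0] mem=[0,0,0,0]
After op 3 (STO M0): stack=[0] mem=[0,0,0,0]
After op 4 (RCL M2): stack=[0,0] mem=[0,0,0,0]
After op 5 (/): stack=[0] mem=[0,0,0,0]
After op 6 (STO M0): stack=[empty] mem=[0,0,0,0]
After op 7 (RCL M0): stack=[0] mem=[0,0,0,0]
After op 8 (STO M1): stack=[empty] mem=[0,0,0,0]
After op 9 (push 1): stack=[1] mem=[0,0,0,0]
After op 10 (STO M3): stack=[empty] mem=[0,0,0,1]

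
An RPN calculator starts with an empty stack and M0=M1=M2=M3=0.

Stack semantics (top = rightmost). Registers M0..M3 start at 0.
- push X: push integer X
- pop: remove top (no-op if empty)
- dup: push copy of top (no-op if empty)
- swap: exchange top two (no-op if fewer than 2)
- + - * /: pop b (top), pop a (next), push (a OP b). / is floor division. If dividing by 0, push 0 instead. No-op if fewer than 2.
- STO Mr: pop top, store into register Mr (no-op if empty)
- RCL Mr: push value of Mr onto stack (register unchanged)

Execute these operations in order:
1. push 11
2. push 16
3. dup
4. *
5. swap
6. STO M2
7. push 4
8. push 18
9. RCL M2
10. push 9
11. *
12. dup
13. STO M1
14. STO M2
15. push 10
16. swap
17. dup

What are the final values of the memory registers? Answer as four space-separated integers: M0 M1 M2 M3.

Answer: 0 99 99 0

Derivation:
After op 1 (push 11): stack=[11] mem=[0,0,0,0]
After op 2 (push 16): stack=[11,16] mem=[0,0,0,0]
After op 3 (dup): stack=[11,16,16] mem=[0,0,0,0]
After op 4 (*): stack=[11,256] mem=[0,0,0,0]
After op 5 (swap): stack=[256,11] mem=[0,0,0,0]
After op 6 (STO M2): stack=[256] mem=[0,0,11,0]
After op 7 (push 4): stack=[256,4] mem=[0,0,11,0]
After op 8 (push 18): stack=[256,4,18] mem=[0,0,11,0]
After op 9 (RCL M2): stack=[256,4,18,11] mem=[0,0,11,0]
After op 10 (push 9): stack=[256,4,18,11,9] mem=[0,0,11,0]
After op 11 (*): stack=[256,4,18,99] mem=[0,0,11,0]
After op 12 (dup): stack=[256,4,18,99,99] mem=[0,0,11,0]
After op 13 (STO M1): stack=[256,4,18,99] mem=[0,99,11,0]
After op 14 (STO M2): stack=[256,4,18] mem=[0,99,99,0]
After op 15 (push 10): stack=[256,4,18,10] mem=[0,99,99,0]
After op 16 (swap): stack=[256,4,10,18] mem=[0,99,99,0]
After op 17 (dup): stack=[256,4,10,18,18] mem=[0,99,99,0]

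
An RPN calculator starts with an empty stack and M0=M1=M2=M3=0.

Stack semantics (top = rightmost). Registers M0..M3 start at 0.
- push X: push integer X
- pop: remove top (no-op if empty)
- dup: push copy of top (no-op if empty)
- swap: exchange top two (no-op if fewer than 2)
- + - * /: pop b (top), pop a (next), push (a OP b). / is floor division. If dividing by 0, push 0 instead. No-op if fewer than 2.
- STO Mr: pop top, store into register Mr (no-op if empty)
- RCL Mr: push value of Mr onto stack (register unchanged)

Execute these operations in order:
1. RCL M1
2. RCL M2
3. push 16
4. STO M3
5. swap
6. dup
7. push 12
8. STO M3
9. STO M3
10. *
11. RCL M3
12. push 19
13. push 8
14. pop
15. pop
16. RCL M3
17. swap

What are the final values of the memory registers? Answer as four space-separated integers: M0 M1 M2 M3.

Answer: 0 0 0 0

Derivation:
After op 1 (RCL M1): stack=[0] mem=[0,0,0,0]
After op 2 (RCL M2): stack=[0,0] mem=[0,0,0,0]
After op 3 (push 16): stack=[0,0,16] mem=[0,0,0,0]
After op 4 (STO M3): stack=[0,0] mem=[0,0,0,16]
After op 5 (swap): stack=[0,0] mem=[0,0,0,16]
After op 6 (dup): stack=[0,0,0] mem=[0,0,0,16]
After op 7 (push 12): stack=[0,0,0,12] mem=[0,0,0,16]
After op 8 (STO M3): stack=[0,0,0] mem=[0,0,0,12]
After op 9 (STO M3): stack=[0,0] mem=[0,0,0,0]
After op 10 (*): stack=[0] mem=[0,0,0,0]
After op 11 (RCL M3): stack=[0,0] mem=[0,0,0,0]
After op 12 (push 19): stack=[0,0,19] mem=[0,0,0,0]
After op 13 (push 8): stack=[0,0,19,8] mem=[0,0,0,0]
After op 14 (pop): stack=[0,0,19] mem=[0,0,0,0]
After op 15 (pop): stack=[0,0] mem=[0,0,0,0]
After op 16 (RCL M3): stack=[0,0,0] mem=[0,0,0,0]
After op 17 (swap): stack=[0,0,0] mem=[0,0,0,0]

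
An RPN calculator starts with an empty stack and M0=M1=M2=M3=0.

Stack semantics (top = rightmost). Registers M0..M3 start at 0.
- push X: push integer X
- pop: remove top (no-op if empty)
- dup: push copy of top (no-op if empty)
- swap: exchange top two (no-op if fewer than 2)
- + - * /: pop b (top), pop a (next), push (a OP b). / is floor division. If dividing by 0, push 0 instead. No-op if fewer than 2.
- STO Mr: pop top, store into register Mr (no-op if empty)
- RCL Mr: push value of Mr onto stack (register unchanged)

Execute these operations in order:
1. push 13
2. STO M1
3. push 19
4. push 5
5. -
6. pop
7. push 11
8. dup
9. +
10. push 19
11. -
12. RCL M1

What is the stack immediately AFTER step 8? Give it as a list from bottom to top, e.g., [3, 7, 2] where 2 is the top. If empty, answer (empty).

After op 1 (push 13): stack=[13] mem=[0,0,0,0]
After op 2 (STO M1): stack=[empty] mem=[0,13,0,0]
After op 3 (push 19): stack=[19] mem=[0,13,0,0]
After op 4 (push 5): stack=[19,5] mem=[0,13,0,0]
After op 5 (-): stack=[14] mem=[0,13,0,0]
After op 6 (pop): stack=[empty] mem=[0,13,0,0]
After op 7 (push 11): stack=[11] mem=[0,13,0,0]
After op 8 (dup): stack=[11,11] mem=[0,13,0,0]

[11, 11]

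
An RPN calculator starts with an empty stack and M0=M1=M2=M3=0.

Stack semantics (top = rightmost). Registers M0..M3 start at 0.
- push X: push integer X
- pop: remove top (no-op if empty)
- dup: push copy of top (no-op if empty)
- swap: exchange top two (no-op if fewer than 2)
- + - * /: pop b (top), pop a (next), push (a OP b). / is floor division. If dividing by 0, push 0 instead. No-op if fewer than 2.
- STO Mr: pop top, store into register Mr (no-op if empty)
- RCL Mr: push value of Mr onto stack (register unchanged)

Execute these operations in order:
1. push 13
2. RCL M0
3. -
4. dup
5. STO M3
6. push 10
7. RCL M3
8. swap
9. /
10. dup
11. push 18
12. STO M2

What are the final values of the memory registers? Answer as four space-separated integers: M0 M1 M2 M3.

Answer: 0 0 18 13

Derivation:
After op 1 (push 13): stack=[13] mem=[0,0,0,0]
After op 2 (RCL M0): stack=[13,0] mem=[0,0,0,0]
After op 3 (-): stack=[13] mem=[0,0,0,0]
After op 4 (dup): stack=[13,13] mem=[0,0,0,0]
After op 5 (STO M3): stack=[13] mem=[0,0,0,13]
After op 6 (push 10): stack=[13,10] mem=[0,0,0,13]
After op 7 (RCL M3): stack=[13,10,13] mem=[0,0,0,13]
After op 8 (swap): stack=[13,13,10] mem=[0,0,0,13]
After op 9 (/): stack=[13,1] mem=[0,0,0,13]
After op 10 (dup): stack=[13,1,1] mem=[0,0,0,13]
After op 11 (push 18): stack=[13,1,1,18] mem=[0,0,0,13]
After op 12 (STO M2): stack=[13,1,1] mem=[0,0,18,13]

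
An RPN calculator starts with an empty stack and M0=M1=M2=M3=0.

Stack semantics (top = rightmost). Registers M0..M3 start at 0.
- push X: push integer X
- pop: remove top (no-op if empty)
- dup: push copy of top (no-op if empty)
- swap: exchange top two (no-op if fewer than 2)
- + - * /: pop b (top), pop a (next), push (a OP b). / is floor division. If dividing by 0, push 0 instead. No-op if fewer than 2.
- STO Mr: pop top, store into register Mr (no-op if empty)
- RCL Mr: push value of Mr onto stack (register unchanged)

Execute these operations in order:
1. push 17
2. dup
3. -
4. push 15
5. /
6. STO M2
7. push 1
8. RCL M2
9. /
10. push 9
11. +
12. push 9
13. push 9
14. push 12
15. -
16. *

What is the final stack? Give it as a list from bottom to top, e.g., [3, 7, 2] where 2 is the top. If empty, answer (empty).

After op 1 (push 17): stack=[17] mem=[0,0,0,0]
After op 2 (dup): stack=[17,17] mem=[0,0,0,0]
After op 3 (-): stack=[0] mem=[0,0,0,0]
After op 4 (push 15): stack=[0,15] mem=[0,0,0,0]
After op 5 (/): stack=[0] mem=[0,0,0,0]
After op 6 (STO M2): stack=[empty] mem=[0,0,0,0]
After op 7 (push 1): stack=[1] mem=[0,0,0,0]
After op 8 (RCL M2): stack=[1,0] mem=[0,0,0,0]
After op 9 (/): stack=[0] mem=[0,0,0,0]
After op 10 (push 9): stack=[0,9] mem=[0,0,0,0]
After op 11 (+): stack=[9] mem=[0,0,0,0]
After op 12 (push 9): stack=[9,9] mem=[0,0,0,0]
After op 13 (push 9): stack=[9,9,9] mem=[0,0,0,0]
After op 14 (push 12): stack=[9,9,9,12] mem=[0,0,0,0]
After op 15 (-): stack=[9,9,-3] mem=[0,0,0,0]
After op 16 (*): stack=[9,-27] mem=[0,0,0,0]

Answer: [9, -27]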